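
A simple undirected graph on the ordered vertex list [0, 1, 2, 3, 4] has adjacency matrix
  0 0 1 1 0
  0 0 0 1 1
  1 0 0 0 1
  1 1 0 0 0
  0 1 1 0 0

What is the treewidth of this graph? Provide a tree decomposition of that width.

Treewidth 2.
One optimal decomposition is:
Bags: B1 = {1, 2, 4}  B2 = {0, 1, 2}  B3 = {0, 1, 3}
Tree: B1–B2, B2–B3

Every bag has size at most 3, so the width is 3 − 1 = 2 and tw(G) ≤ 2. The edges 1–4–2–0–3–1 form a cycle, so G is not a tree and its treewidth is at least 2. Hence tw(G) = 2 exactly.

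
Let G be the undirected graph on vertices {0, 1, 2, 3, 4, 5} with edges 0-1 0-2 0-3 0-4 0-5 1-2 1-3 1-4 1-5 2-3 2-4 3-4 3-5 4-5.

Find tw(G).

4

A width-4 tree decomposition is:
Bags: B1 = {0, 1, 2, 3, 4}  B2 = {0, 1, 3, 4, 5}
Tree: B1–B2
Each bag holds 5 vertices, so the decomposition has width 4, which upper-bounds the treewidth. On the other hand G contains the 5-clique {0, 1, 2, 3, 4}. A clique must lie in a single bag of any decomposition, so no decomposition can have width below 4. Hence tw(G) = 4 exactly.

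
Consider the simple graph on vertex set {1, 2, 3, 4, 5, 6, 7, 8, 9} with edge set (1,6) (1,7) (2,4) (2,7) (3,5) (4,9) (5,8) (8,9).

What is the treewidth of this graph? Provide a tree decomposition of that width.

Each bag holds 2 vertices, so the decomposition has width 1, which upper-bounds the treewidth. Since G has at least one edge (e.g. 3–5), it is not an edgeless graph, so tw(G) ≥ 1. Combining the bounds, tw(G) = 1.

Treewidth 1.
Bags: B1 = {3, 5}  B2 = {5, 8}  B3 = {8, 9}  B4 = {4, 9}  B5 = {2, 4}  B6 = {2, 7}  B7 = {1, 7}  B8 = {1, 6}
Tree: B1–B2, B2–B3, B3–B4, B4–B5, B5–B6, B6–B7, B7–B8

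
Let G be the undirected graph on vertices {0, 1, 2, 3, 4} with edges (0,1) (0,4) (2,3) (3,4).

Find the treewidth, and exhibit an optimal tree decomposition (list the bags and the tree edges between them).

Treewidth 1.
One optimal decomposition is:
Bags: B1 = {0, 4}  B2 = {0, 1}  B3 = {3, 4}  B4 = {2, 3}
Tree: B1–B2, B1–B3, B3–B4

Every bag has size at most 2, so the width is 2 − 1 = 1 and tw(G) ≤ 1. Since G has at least one edge (e.g. 0–4), it is not an edgeless graph, so tw(G) ≥ 1. Therefore the treewidth is 1.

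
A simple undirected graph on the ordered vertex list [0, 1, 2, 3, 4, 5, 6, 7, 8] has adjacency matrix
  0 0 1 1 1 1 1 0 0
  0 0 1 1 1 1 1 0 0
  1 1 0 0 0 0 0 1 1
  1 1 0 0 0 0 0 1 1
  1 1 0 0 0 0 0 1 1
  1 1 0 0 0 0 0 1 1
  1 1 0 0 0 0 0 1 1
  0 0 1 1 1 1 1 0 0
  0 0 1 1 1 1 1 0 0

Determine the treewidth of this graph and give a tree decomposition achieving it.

Every bag has size at most 5, so the width is 5 − 1 = 4 and tw(G) ≤ 4. For the lower bound: the 5 vertex sets {0,4}, {6,8}, {1,5}, {7}, {2} are disjoint, each induces a connected subgraph, and every pair is joined by at least one edge of G. Contracting each set to a single vertex therefore yields K_{5} as a minor, and since treewidth is minor-monotone, tw(G) ≥ tw(K_{5}) = 4. The upper and lower bounds meet at 4, so that is the treewidth.

Treewidth 4.
Bags: B1 = {0, 1, 4, 7, 8}  B2 = {0, 1, 6, 7, 8}  B3 = {0, 1, 5, 7, 8}  B4 = {0, 1, 2, 7, 8}  B5 = {0, 1, 3, 7, 8}
Tree: B1–B2, B2–B3, B3–B4, B4–B5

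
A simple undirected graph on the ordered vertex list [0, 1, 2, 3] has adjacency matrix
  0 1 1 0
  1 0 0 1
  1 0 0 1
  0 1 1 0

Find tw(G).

2

A width-2 tree decomposition is:
Bags: B1 = {0, 2, 3}  B2 = {0, 1, 3}
Tree: B1–B2
The largest bag has 3 vertices, giving width 2; this decomposition certifies tw(G) ≤ 2. Since 0–2–3–1–0 is a cycle in G, G is not acyclic. Forests are exactly the graphs of treewidth ≤ 1, so tw(G) ≥ 2. Hence tw(G) = 2 exactly.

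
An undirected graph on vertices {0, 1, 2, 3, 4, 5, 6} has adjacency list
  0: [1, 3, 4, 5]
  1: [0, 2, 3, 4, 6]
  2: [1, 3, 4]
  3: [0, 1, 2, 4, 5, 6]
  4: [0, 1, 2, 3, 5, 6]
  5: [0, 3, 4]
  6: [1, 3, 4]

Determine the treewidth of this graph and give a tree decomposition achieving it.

Treewidth 3.
One optimal decomposition is:
Bags: B1 = {1, 3, 4, 6}  B2 = {0, 1, 3, 4}  B3 = {1, 2, 3, 4}  B4 = {0, 3, 4, 5}
Tree: B1–B2, B2–B3, B2–B4

The largest bag has 4 vertices, giving width 3; this decomposition certifies tw(G) ≤ 3. For the lower bound, the 4 vertices {0, 1, 3, 4} are pairwise adjacent, and any tree decomposition puts a clique entirely inside one bag — forcing width ≥ 3. Combining the bounds, tw(G) = 3.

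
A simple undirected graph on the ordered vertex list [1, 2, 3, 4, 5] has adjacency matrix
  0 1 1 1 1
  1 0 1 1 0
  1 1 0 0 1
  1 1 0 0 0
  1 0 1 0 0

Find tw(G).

2

A width-2 tree decomposition is:
Bags: B1 = {1, 2, 3}  B2 = {1, 3, 5}  B3 = {1, 2, 4}
Tree: B1–B2, B1–B3
The largest bag has 3 vertices, giving width 2; this decomposition certifies tw(G) ≤ 2. On the other hand G contains the 3-clique {1, 2, 3}. A clique must lie in a single bag of any decomposition, so no decomposition can have width below 2. The upper and lower bounds meet at 2, so that is the treewidth.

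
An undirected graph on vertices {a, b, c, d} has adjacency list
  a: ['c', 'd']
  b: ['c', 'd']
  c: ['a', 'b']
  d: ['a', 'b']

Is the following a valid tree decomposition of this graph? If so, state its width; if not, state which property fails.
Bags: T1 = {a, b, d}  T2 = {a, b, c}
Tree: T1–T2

Yes; width 2.

Vertex coverage: the bags together contain {a, b, c, d}, the full vertex set. Edge coverage: each edge of G has both endpoints in at least one bag. Running intersection: for every vertex, the bags containing it form a connected subtree. All three properties hold, so this is a valid tree decomposition of width max|bag| − 1 = 2, and hence tw(G) ≤ 2.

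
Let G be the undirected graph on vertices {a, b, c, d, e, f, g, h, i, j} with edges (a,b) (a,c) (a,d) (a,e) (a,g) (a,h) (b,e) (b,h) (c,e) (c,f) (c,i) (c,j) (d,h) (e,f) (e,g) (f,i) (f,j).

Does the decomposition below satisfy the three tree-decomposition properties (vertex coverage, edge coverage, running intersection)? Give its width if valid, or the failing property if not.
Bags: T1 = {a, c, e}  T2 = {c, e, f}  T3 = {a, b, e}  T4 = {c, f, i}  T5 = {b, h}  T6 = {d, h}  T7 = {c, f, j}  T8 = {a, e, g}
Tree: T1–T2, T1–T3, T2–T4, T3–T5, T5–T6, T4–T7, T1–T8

No — edge (a,h) lies in no bag.

A tree decomposition must satisfy three properties: every vertex lies in some bag; for every edge, both endpoints lie together in some bag; and for every vertex, the bags containing it form a connected subtree. Here edge (a,h) lies in no bag, so the decomposition is invalid.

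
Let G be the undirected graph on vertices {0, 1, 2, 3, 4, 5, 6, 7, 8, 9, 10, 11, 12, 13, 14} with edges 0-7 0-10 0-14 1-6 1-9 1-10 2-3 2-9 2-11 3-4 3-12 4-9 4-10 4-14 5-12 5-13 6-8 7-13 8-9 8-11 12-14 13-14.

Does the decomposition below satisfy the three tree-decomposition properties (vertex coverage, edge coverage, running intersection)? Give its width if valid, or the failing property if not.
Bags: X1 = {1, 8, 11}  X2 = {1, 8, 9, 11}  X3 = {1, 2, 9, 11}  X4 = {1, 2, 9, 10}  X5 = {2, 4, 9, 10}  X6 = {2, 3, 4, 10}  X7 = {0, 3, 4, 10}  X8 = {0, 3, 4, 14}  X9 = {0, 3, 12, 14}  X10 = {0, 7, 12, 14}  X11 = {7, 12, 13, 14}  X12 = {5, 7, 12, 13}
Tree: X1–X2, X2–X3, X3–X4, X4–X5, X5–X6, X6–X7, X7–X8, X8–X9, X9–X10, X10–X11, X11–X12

A tree decomposition must satisfy three properties: every vertex lies in some bag; for every edge, both endpoints lie together in some bag; and for every vertex, the bags containing it form a connected subtree. Here vertex 6 appears in no bag, so the decomposition is invalid.

No — vertex 6 appears in no bag.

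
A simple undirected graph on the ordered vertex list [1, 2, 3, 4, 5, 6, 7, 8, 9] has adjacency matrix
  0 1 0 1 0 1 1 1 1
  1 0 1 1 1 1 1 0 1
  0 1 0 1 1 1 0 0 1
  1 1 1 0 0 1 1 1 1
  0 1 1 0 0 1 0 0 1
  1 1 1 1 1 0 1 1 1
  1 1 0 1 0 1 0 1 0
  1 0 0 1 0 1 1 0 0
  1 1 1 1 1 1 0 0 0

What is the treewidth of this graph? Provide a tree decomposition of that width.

Treewidth 4.
One optimal decomposition is:
Bags: B1 = {1, 2, 4, 6, 9}  B2 = {1, 2, 4, 6, 7}  B3 = {2, 3, 4, 6, 9}  B4 = {2, 3, 5, 6, 9}  B5 = {1, 4, 6, 7, 8}
Tree: B1–B2, B1–B3, B3–B4, B2–B5

The largest bag has 5 vertices, giving width 4; this decomposition certifies tw(G) ≤ 4. For the lower bound, the 5 vertices {1, 4, 6, 7, 8} are pairwise adjacent, and any tree decomposition puts a clique entirely inside one bag — forcing width ≥ 4. The upper and lower bounds meet at 4, so that is the treewidth.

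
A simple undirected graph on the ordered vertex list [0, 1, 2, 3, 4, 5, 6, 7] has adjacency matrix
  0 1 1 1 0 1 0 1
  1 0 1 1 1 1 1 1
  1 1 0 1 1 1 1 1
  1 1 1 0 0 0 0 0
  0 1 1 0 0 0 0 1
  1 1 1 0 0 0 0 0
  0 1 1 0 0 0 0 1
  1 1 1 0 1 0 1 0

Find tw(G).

3

A width-3 tree decomposition is:
Bags: B1 = {1, 2, 6, 7}  B2 = {1, 2, 4, 7}  B3 = {0, 1, 2, 7}  B4 = {0, 1, 2, 3}  B5 = {0, 1, 2, 5}
Tree: B1–B2, B1–B3, B3–B4, B3–B5
Every bag has size at most 4, so the width is 4 − 1 = 3 and tw(G) ≤ 3. On the other hand G contains the 4-clique {0, 1, 2, 3}. A clique must lie in a single bag of any decomposition, so no decomposition can have width below 3. Hence tw(G) = 3 exactly.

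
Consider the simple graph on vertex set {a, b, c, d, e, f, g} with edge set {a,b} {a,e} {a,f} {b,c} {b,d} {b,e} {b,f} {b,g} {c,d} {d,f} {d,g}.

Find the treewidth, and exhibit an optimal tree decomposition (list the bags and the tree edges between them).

Every bag has size at most 3, so the width is 3 − 1 = 2 and tw(G) ≤ 2. Conversely, {b, d, g} is a clique of size 3, and the vertices of any clique must share a bag in every tree decomposition; so some bag has ≥ 3 vertices and tw(G) ≥ 2. The upper and lower bounds meet at 2, so that is the treewidth.

Treewidth 2.
One optimal decomposition is:
Bags: B1 = {a, b, f}  B2 = {b, d, f}  B3 = {b, c, d}  B4 = {a, b, e}  B5 = {b, d, g}
Tree: B1–B2, B2–B3, B1–B4, B2–B5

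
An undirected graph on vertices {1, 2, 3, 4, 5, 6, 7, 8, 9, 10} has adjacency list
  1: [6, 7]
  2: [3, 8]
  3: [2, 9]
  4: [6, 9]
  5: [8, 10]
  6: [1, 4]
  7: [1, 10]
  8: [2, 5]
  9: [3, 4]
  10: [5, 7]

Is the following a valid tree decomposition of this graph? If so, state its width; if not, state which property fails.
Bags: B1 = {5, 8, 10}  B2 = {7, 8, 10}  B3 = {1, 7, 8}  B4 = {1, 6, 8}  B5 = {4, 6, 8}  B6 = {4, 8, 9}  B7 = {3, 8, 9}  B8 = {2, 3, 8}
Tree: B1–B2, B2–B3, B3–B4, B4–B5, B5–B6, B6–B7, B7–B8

Yes; width 2.

Every vertex of G appears in some bag (union = {1, 2, 3, 4, 5, 6, 7, 8, 9, 10}); every edge is covered by a bag; and for each vertex v the set of bags containing v is connected in the bag tree. The decomposition is therefore valid. The largest bag has 3 vertices, so the width is 2.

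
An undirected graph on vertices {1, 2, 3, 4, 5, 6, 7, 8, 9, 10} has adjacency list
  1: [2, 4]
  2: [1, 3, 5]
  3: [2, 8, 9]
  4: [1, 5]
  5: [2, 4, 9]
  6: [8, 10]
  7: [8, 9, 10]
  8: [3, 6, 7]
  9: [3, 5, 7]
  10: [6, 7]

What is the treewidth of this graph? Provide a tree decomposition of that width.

Each bag holds 3 vertices, so the decomposition has width 2, which upper-bounds the treewidth. Since 1–4–5–2–1 is a cycle in G, G is not acyclic. Forests are exactly the graphs of treewidth ≤ 1, so tw(G) ≥ 2. The upper and lower bounds meet at 2, so that is the treewidth.

Treewidth 2.
One such decomposition:
Bags: B1 = {1, 2, 4}  B2 = {2, 4, 5}  B3 = {2, 3, 5}  B4 = {3, 5, 9}  B5 = {3, 8, 9}  B6 = {7, 8, 9}  B7 = {6, 7, 8}  B8 = {6, 7, 10}
Tree: B1–B2, B2–B3, B3–B4, B4–B5, B5–B6, B6–B7, B7–B8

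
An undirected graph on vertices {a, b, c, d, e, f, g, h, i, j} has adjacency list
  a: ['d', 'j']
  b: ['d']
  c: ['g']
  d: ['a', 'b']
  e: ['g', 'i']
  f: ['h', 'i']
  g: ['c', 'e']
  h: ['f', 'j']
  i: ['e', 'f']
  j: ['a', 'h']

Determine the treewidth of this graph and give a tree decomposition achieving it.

Treewidth 1.
One such decomposition:
Bags: B1 = {c, g}  B2 = {e, g}  B3 = {e, i}  B4 = {f, i}  B5 = {f, h}  B6 = {h, j}  B7 = {a, j}  B8 = {a, d}  B9 = {b, d}
Tree: B1–B2, B2–B3, B3–B4, B4–B5, B5–B6, B6–B7, B7–B8, B8–B9

Each bag holds 2 vertices, so the decomposition has width 1, which upper-bounds the treewidth. G has an edge, so its treewidth is at least 1. Therefore the treewidth is 1.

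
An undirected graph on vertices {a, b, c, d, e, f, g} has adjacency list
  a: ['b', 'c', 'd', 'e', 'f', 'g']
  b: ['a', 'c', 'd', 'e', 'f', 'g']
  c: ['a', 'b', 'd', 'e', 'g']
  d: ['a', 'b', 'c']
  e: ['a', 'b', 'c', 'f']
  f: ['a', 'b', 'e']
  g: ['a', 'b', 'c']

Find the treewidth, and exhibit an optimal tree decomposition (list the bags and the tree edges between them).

Each bag holds 4 vertices, so the decomposition has width 3, which upper-bounds the treewidth. For the lower bound, the 4 vertices {a, b, c, d} are pairwise adjacent, and any tree decomposition puts a clique entirely inside one bag — forcing width ≥ 3. Combining the bounds, tw(G) = 3.

Treewidth 3.
Bags: B1 = {a, b, c, e}  B2 = {a, b, e, f}  B3 = {a, b, c, d}  B4 = {a, b, c, g}
Tree: B1–B2, B1–B3, B1–B4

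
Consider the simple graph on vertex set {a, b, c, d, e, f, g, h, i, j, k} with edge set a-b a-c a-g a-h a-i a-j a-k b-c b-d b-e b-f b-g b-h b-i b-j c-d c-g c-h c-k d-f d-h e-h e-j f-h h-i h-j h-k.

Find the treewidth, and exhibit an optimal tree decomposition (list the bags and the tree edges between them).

Each bag holds 4 vertices, so the decomposition has width 3, which upper-bounds the treewidth. Conversely, {a, b, c, g} is a clique of size 4, and the vertices of any clique must share a bag in every tree decomposition; so some bag has ≥ 4 vertices and tw(G) ≥ 3. The upper and lower bounds meet at 3, so that is the treewidth.

Treewidth 3.
One such decomposition:
Bags: B1 = {a, b, c, h}  B2 = {b, c, d, h}  B3 = {a, b, h, i}  B4 = {b, d, f, h}  B5 = {a, c, h, k}  B6 = {a, b, h, j}  B7 = {a, b, c, g}  B8 = {b, e, h, j}
Tree: B1–B2, B1–B3, B2–B4, B1–B5, B3–B6, B1–B7, B6–B8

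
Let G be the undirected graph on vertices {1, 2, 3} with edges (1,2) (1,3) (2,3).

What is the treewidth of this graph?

2

A width-2 tree decomposition is:
Bags: B1 = {1, 2, 3}
Tree: (single bag)
With just one bag of size 3, the width is 3 − 1 = 2, so tw(G) ≤ 2. For the lower bound, the 3 vertices {1, 2, 3} are pairwise adjacent, and any tree decomposition puts a clique entirely inside one bag — forcing width ≥ 2. The upper and lower bounds meet at 2, so that is the treewidth.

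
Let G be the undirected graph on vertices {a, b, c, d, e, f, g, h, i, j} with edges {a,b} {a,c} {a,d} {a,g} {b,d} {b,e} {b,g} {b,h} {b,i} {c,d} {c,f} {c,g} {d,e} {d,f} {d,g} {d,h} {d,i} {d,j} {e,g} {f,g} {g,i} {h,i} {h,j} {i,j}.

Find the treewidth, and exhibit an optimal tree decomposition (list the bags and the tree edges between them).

Every bag has size at most 4, so the width is 4 − 1 = 3 and tw(G) ≤ 3. On the other hand G contains the 4-clique {c, d, f, g}. A clique must lie in a single bag of any decomposition, so no decomposition can have width below 3. Hence tw(G) = 3 exactly.

Treewidth 3.
One optimal decomposition is:
Bags: B1 = {b, d, g, i}  B2 = {b, d, e, g}  B3 = {a, b, d, g}  B4 = {b, d, h, i}  B5 = {a, c, d, g}  B6 = {c, d, f, g}  B7 = {d, h, i, j}
Tree: B1–B2, B1–B3, B1–B4, B3–B5, B5–B6, B4–B7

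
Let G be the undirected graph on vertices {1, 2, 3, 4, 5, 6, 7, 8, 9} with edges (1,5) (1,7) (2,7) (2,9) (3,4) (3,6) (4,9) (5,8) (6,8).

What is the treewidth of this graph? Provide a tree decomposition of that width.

Every bag has size at most 3, so the width is 3 − 1 = 2 and tw(G) ≤ 2. The edges 8–5–1–7–2–9–4–3–6–8 form a cycle, so G is not a tree and its treewidth is at least 2. The upper and lower bounds meet at 2, so that is the treewidth.

Treewidth 2.
Bags: B1 = {1, 5, 8}  B2 = {1, 7, 8}  B3 = {2, 7, 8}  B4 = {2, 8, 9}  B5 = {4, 8, 9}  B6 = {3, 4, 8}  B7 = {3, 6, 8}
Tree: B1–B2, B2–B3, B3–B4, B4–B5, B5–B6, B6–B7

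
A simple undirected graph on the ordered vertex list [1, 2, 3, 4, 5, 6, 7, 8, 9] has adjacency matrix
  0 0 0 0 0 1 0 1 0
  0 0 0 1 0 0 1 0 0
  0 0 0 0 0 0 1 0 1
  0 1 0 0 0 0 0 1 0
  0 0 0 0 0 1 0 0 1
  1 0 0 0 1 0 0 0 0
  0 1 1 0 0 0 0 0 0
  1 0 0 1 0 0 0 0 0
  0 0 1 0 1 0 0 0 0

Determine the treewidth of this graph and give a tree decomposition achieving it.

Every bag has size at most 3, so the width is 3 − 1 = 2 and tw(G) ≤ 2. Since 9–5–6–1–8–4–2–7–3–9 is a cycle in G, G is not acyclic. Forests are exactly the graphs of treewidth ≤ 1, so tw(G) ≥ 2. Combining the bounds, tw(G) = 2.

Treewidth 2.
Bags: B1 = {5, 6, 9}  B2 = {1, 6, 9}  B3 = {1, 8, 9}  B4 = {4, 8, 9}  B5 = {2, 4, 9}  B6 = {2, 7, 9}  B7 = {3, 7, 9}
Tree: B1–B2, B2–B3, B3–B4, B4–B5, B5–B6, B6–B7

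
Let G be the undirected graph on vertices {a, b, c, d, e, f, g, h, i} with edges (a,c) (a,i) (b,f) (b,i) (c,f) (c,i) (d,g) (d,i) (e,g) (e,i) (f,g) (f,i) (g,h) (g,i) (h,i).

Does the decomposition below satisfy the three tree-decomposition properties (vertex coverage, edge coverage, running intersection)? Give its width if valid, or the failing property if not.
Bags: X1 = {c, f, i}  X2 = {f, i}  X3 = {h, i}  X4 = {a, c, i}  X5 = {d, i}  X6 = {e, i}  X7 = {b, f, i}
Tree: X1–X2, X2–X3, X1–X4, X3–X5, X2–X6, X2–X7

A tree decomposition must satisfy three properties: every vertex lies in some bag; for every edge, both endpoints lie together in some bag; and for every vertex, the bags containing it form a connected subtree. Here vertex g appears in no bag, so the decomposition is invalid.

No — vertex g appears in no bag.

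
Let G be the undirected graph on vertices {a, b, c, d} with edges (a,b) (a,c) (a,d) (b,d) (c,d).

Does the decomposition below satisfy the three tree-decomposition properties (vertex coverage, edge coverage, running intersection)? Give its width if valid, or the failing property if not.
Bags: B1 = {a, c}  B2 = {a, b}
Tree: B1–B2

A tree decomposition must satisfy three properties: every vertex lies in some bag; for every edge, both endpoints lie together in some bag; and for every vertex, the bags containing it form a connected subtree. Here vertex d appears in no bag, so the decomposition is invalid.

No — vertex d appears in no bag.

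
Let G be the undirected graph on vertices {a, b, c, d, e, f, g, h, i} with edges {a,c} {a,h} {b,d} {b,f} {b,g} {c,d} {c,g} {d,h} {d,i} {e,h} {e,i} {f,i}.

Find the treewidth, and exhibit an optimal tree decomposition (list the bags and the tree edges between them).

Treewidth 3.
One such decomposition:
Bags: B1 = {a, b, c, g}  B2 = {a, b, c, d}  B3 = {a, b, d, h}  B4 = {b, d, f, h}  B5 = {d, f, h, i}  B6 = {e, f, h, i}
Tree: B1–B2, B2–B3, B3–B4, B4–B5, B5–B6

The largest bag has 4 vertices, giving width 3; this decomposition certifies tw(G) ≤ 3. For the lower bound: the 4 vertex sets {a,c,g}, {b}, {d}, {e,f,h,i} are disjoint, each induces a connected subgraph, and every pair is joined by at least one edge of G. Contracting each set to a single vertex therefore yields K_{4} as a minor, and since treewidth is minor-monotone, tw(G) ≥ tw(K_{4}) = 3. Hence tw(G) = 3 exactly.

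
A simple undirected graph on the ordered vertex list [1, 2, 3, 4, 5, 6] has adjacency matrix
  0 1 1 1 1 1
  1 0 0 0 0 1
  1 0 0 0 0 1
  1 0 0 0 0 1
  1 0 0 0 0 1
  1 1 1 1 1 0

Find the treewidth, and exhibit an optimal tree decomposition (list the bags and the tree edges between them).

Every bag has size at most 3, so the width is 3 − 1 = 2 and tw(G) ≤ 2. On the other hand G contains the 3-clique {1, 2, 6}. A clique must lie in a single bag of any decomposition, so no decomposition can have width below 2. The upper and lower bounds meet at 2, so that is the treewidth.

Treewidth 2.
Bags: B1 = {1, 3, 6}  B2 = {1, 2, 6}  B3 = {1, 4, 6}  B4 = {1, 5, 6}
Tree: B1–B2, B1–B3, B1–B4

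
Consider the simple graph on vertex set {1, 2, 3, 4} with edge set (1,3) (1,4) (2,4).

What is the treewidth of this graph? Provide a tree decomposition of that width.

Each bag holds 2 vertices, so the decomposition has width 1, which upper-bounds the treewidth. G has an edge, so its treewidth is at least 1. Therefore the treewidth is 1.

Treewidth 1.
One optimal decomposition is:
Bags: B1 = {2, 4}  B2 = {1, 4}  B3 = {1, 3}
Tree: B1–B2, B2–B3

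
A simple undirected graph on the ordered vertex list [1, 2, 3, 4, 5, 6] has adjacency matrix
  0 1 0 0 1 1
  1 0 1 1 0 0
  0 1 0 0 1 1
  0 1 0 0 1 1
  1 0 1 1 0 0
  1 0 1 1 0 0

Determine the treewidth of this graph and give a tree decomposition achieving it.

The largest bag has 4 vertices, giving width 3; this decomposition certifies tw(G) ≤ 3. For the lower bound: the 4 vertex sets {2,4}, {1,6}, {5}, {3} are disjoint, each induces a connected subgraph, and every pair is joined by at least one edge of G. Contracting each set to a single vertex therefore yields K_{4} as a minor, and since treewidth is minor-monotone, tw(G) ≥ tw(K_{4}) = 3. The upper and lower bounds meet at 3, so that is the treewidth.

Treewidth 3.
Bags: B1 = {2, 4, 5, 6}  B2 = {1, 2, 5, 6}  B3 = {2, 3, 5, 6}
Tree: B1–B2, B2–B3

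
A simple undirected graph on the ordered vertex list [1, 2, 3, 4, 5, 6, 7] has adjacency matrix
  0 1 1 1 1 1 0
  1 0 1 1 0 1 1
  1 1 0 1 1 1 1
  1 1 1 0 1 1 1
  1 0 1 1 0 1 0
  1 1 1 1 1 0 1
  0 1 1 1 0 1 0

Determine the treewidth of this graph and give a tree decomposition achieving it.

The largest bag has 5 vertices, giving width 4; this decomposition certifies tw(G) ≤ 4. For the lower bound, the 5 vertices {1, 2, 3, 4, 6} are pairwise adjacent, and any tree decomposition puts a clique entirely inside one bag — forcing width ≥ 4. Combining the bounds, tw(G) = 4.

Treewidth 4.
Bags: B1 = {1, 2, 3, 4, 6}  B2 = {1, 3, 4, 5, 6}  B3 = {2, 3, 4, 6, 7}
Tree: B1–B2, B1–B3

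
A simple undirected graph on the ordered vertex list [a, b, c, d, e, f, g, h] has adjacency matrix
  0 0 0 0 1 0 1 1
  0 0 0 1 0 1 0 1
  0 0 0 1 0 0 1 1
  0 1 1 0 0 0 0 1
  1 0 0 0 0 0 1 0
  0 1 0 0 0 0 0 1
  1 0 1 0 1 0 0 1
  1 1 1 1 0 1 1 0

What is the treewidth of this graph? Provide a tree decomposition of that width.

Treewidth 2.
One optimal decomposition is:
Bags: B1 = {c, g, h}  B2 = {c, d, h}  B3 = {b, d, h}  B4 = {a, g, h}  B5 = {b, f, h}  B6 = {a, e, g}
Tree: B1–B2, B2–B3, B1–B4, B3–B5, B4–B6

Each bag holds 3 vertices, so the decomposition has width 2, which upper-bounds the treewidth. Conversely, {a, e, g} is a clique of size 3, and the vertices of any clique must share a bag in every tree decomposition; so some bag has ≥ 3 vertices and tw(G) ≥ 2. Combining the bounds, tw(G) = 2.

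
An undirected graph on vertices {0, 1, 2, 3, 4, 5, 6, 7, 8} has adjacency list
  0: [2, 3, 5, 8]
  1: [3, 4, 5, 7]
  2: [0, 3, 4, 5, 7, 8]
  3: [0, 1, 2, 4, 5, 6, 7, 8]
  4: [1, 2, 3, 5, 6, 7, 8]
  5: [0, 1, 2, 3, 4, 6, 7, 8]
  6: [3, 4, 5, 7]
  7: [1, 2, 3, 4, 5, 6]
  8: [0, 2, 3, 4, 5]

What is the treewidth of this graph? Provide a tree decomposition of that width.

Treewidth 4.
One optimal decomposition is:
Bags: B1 = {2, 3, 4, 5, 8}  B2 = {2, 3, 4, 5, 7}  B3 = {0, 2, 3, 5, 8}  B4 = {3, 4, 5, 6, 7}  B5 = {1, 3, 4, 5, 7}
Tree: B1–B2, B1–B3, B2–B4, B2–B5

Each bag holds 5 vertices, so the decomposition has width 4, which upper-bounds the treewidth. Conversely, {0, 2, 3, 5, 8} is a clique of size 5, and the vertices of any clique must share a bag in every tree decomposition; so some bag has ≥ 5 vertices and tw(G) ≥ 4. Hence tw(G) = 4 exactly.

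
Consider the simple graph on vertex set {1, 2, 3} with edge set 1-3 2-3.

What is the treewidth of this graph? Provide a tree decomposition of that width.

The largest bag has 2 vertices, giving width 1; this decomposition certifies tw(G) ≤ 1. Since G has at least one edge (e.g. 3–1), it is not an edgeless graph, so tw(G) ≥ 1. The upper and lower bounds meet at 1, so that is the treewidth.

Treewidth 1.
One optimal decomposition is:
Bags: B1 = {1, 3}  B2 = {2, 3}
Tree: B1–B2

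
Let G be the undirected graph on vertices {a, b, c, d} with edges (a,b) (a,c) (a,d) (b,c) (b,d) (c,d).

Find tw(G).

A width-3 tree decomposition is:
Bags: B1 = {a, b, c, d}
Tree: (single bag)
With just one bag of size 4, the width is 4 − 1 = 3, so tw(G) ≤ 3. Conversely, {a, b, c, d} is a clique of size 4, and the vertices of any clique must share a bag in every tree decomposition; so some bag has ≥ 4 vertices and tw(G) ≥ 3. Therefore the treewidth is 3.

3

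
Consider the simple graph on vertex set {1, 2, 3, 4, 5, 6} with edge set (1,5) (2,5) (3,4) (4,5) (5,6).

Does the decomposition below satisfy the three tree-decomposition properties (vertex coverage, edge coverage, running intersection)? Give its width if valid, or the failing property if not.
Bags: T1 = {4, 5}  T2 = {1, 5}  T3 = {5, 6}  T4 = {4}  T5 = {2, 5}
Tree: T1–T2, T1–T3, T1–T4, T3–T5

No — vertex 3 appears in no bag.

A tree decomposition must satisfy three properties: every vertex lies in some bag; for every edge, both endpoints lie together in some bag; and for every vertex, the bags containing it form a connected subtree. Here vertex 3 appears in no bag, so the decomposition is invalid.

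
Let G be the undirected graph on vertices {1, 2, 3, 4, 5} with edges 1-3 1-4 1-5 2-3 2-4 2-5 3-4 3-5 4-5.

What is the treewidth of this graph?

A width-3 tree decomposition is:
Bags: B1 = {2, 3, 4, 5}  B2 = {1, 3, 4, 5}
Tree: B1–B2
Each bag holds 4 vertices, so the decomposition has width 3, which upper-bounds the treewidth. Conversely, {1, 3, 4, 5} is a clique of size 4, and the vertices of any clique must share a bag in every tree decomposition; so some bag has ≥ 4 vertices and tw(G) ≥ 3. The upper and lower bounds meet at 3, so that is the treewidth.

3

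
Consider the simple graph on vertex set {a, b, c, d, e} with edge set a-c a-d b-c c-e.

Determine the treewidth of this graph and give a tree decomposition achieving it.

Treewidth 1.
One optimal decomposition is:
Bags: B1 = {a, c}  B2 = {a, d}  B3 = {b, c}  B4 = {c, e}
Tree: B1–B2, B1–B3, B3–B4

The largest bag has 2 vertices, giving width 1; this decomposition certifies tw(G) ≤ 1. Any graph with an edge has treewidth ≥ 1, and G has the edge a–c. Combining the bounds, tw(G) = 1.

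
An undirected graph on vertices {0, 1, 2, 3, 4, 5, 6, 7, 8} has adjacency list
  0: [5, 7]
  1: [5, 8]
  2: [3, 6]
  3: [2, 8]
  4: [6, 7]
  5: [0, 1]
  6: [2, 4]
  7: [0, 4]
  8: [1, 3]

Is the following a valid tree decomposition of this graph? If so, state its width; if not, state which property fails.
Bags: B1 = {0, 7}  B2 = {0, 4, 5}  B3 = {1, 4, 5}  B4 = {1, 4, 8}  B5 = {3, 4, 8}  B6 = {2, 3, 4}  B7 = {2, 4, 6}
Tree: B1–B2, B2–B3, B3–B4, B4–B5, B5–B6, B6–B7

No — edge (4,7) lies in no bag.

A tree decomposition must satisfy three properties: every vertex lies in some bag; for every edge, both endpoints lie together in some bag; and for every vertex, the bags containing it form a connected subtree. Here edge (4,7) lies in no bag, so the decomposition is invalid.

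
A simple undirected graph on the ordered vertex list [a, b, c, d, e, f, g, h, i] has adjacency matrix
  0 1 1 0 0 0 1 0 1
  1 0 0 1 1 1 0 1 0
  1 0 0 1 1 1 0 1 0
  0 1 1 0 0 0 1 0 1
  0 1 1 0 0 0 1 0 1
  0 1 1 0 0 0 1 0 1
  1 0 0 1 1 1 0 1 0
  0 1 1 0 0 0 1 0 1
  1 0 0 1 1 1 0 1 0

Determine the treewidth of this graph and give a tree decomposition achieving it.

The largest bag has 5 vertices, giving width 4; this decomposition certifies tw(G) ≤ 4. For the lower bound: the 5 vertex sets {f,g}, {c,d}, {b,h}, {i}, {e} are disjoint, each induces a connected subgraph, and every pair is joined by at least one edge of G. Contracting each set to a single vertex therefore yields K_{5} as a minor, and since treewidth is minor-monotone, tw(G) ≥ tw(K_{5}) = 4. The upper and lower bounds meet at 4, so that is the treewidth.

Treewidth 4.
One such decomposition:
Bags: B1 = {b, c, f, g, i}  B2 = {b, c, d, g, i}  B3 = {b, c, g, h, i}  B4 = {b, c, e, g, i}  B5 = {a, b, c, g, i}
Tree: B1–B2, B2–B3, B3–B4, B4–B5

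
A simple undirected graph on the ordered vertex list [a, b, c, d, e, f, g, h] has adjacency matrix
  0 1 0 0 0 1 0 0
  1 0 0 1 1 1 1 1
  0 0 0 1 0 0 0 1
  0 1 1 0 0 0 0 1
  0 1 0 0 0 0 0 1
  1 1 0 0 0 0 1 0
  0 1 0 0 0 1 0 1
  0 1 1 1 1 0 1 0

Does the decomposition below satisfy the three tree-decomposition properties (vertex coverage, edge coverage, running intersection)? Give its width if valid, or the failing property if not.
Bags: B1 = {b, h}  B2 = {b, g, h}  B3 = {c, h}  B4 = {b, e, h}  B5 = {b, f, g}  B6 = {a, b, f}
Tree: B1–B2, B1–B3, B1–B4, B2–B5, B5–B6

No — vertex d appears in no bag.

A tree decomposition must satisfy three properties: every vertex lies in some bag; for every edge, both endpoints lie together in some bag; and for every vertex, the bags containing it form a connected subtree. Here vertex d appears in no bag, so the decomposition is invalid.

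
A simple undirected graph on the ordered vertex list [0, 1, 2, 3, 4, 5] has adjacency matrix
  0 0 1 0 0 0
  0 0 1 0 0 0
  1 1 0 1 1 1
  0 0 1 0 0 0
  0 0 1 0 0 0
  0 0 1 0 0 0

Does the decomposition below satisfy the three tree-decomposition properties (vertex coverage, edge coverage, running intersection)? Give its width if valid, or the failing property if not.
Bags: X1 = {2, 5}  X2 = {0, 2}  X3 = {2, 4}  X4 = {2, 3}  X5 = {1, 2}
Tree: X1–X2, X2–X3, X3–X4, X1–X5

Vertex coverage: the bags together contain {0, 1, 2, 3, 4, 5}, the full vertex set. Edge coverage: each edge of G has both endpoints in at least one bag. Running intersection: for every vertex, the bags containing it form a connected subtree. All three properties hold, so this is a valid tree decomposition of width max|bag| − 1 = 1, and hence tw(G) ≤ 1.

Yes; width 1.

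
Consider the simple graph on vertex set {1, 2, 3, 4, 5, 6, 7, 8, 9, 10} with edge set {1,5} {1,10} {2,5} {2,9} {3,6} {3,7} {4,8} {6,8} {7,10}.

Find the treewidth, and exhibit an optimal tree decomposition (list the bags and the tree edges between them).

Treewidth 1.
One such decomposition:
Bags: B1 = {2, 9}  B2 = {2, 5}  B3 = {1, 5}  B4 = {1, 10}  B5 = {7, 10}  B6 = {3, 7}  B7 = {3, 6}  B8 = {6, 8}  B9 = {4, 8}
Tree: B1–B2, B2–B3, B3–B4, B4–B5, B5–B6, B6–B7, B7–B8, B8–B9

Each bag holds 2 vertices, so the decomposition has width 1, which upper-bounds the treewidth. G has an edge, so its treewidth is at least 1. Combining the bounds, tw(G) = 1.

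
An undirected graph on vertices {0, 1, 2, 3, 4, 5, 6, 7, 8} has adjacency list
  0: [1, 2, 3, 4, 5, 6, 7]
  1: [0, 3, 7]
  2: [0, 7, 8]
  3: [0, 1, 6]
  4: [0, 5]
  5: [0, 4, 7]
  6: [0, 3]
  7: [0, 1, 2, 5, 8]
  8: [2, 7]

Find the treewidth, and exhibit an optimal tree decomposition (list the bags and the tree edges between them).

Each bag holds 3 vertices, so the decomposition has width 2, which upper-bounds the treewidth. For the lower bound, the 3 vertices {0, 1, 3} are pairwise adjacent, and any tree decomposition puts a clique entirely inside one bag — forcing width ≥ 2. Therefore the treewidth is 2.

Treewidth 2.
One optimal decomposition is:
Bags: B1 = {0, 2, 7}  B2 = {0, 1, 7}  B3 = {0, 1, 3}  B4 = {0, 3, 6}  B5 = {0, 5, 7}  B6 = {0, 4, 5}  B7 = {2, 7, 8}
Tree: B1–B2, B2–B3, B3–B4, B2–B5, B5–B6, B1–B7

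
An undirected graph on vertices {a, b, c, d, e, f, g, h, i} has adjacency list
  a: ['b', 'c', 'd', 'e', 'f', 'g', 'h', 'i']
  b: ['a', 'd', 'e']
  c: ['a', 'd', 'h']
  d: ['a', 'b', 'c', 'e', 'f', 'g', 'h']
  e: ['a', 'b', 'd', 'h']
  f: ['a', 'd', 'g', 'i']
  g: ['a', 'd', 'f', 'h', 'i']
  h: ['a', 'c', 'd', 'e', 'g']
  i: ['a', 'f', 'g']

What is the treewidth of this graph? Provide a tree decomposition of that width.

Treewidth 3.
One such decomposition:
Bags: B1 = {a, d, g, h}  B2 = {a, d, f, g}  B3 = {a, f, g, i}  B4 = {a, d, e, h}  B5 = {a, c, d, h}  B6 = {a, b, d, e}
Tree: B1–B2, B2–B3, B1–B4, B1–B5, B4–B6

The largest bag has 4 vertices, giving width 3; this decomposition certifies tw(G) ≤ 3. For the lower bound, the 4 vertices {a, d, g, h} are pairwise adjacent, and any tree decomposition puts a clique entirely inside one bag — forcing width ≥ 3. The upper and lower bounds meet at 3, so that is the treewidth.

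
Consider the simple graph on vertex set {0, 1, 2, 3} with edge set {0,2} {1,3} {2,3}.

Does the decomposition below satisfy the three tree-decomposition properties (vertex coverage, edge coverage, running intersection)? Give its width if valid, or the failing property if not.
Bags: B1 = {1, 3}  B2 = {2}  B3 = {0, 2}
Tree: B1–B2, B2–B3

No — edge (3,2) lies in no bag.

A tree decomposition must satisfy three properties: every vertex lies in some bag; for every edge, both endpoints lie together in some bag; and for every vertex, the bags containing it form a connected subtree. Here edge (3,2) lies in no bag, so the decomposition is invalid.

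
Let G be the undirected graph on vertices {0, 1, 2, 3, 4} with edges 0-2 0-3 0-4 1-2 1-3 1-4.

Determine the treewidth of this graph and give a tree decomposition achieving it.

Treewidth 2.
One such decomposition:
Bags: B1 = {0, 1, 2}  B2 = {0, 1, 4}  B3 = {0, 1, 3}
Tree: B1–B2, B2–B3

Each bag holds 3 vertices, so the decomposition has width 2, which upper-bounds the treewidth. For the lower bound, G contains the cycle 0–2–1–4–0, so G is not a forest; only forests have treewidth ≤ 1, hence tw(G) ≥ 2. Hence tw(G) = 2 exactly.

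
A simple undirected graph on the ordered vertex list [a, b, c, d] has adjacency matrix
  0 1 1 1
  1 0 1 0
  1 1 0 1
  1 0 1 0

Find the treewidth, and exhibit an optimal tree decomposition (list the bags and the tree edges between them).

Each bag holds 3 vertices, so the decomposition has width 2, which upper-bounds the treewidth. On the other hand G contains the 3-clique {a, c, d}. A clique must lie in a single bag of any decomposition, so no decomposition can have width below 2. Hence tw(G) = 2 exactly.

Treewidth 2.
Bags: B1 = {a, c, d}  B2 = {a, b, c}
Tree: B1–B2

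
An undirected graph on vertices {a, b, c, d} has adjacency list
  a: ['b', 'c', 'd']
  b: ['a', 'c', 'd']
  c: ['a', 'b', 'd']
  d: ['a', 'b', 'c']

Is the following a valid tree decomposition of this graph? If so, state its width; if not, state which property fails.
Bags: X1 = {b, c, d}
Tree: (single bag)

No — vertex a appears in no bag.

A tree decomposition must satisfy three properties: every vertex lies in some bag; for every edge, both endpoints lie together in some bag; and for every vertex, the bags containing it form a connected subtree. Here vertex a appears in no bag, so the decomposition is invalid.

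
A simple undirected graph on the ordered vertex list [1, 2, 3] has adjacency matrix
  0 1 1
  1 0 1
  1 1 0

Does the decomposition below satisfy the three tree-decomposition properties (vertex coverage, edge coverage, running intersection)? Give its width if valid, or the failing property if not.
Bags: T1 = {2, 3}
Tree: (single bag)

No — vertex 1 appears in no bag.

A tree decomposition must satisfy three properties: every vertex lies in some bag; for every edge, both endpoints lie together in some bag; and for every vertex, the bags containing it form a connected subtree. Here vertex 1 appears in no bag, so the decomposition is invalid.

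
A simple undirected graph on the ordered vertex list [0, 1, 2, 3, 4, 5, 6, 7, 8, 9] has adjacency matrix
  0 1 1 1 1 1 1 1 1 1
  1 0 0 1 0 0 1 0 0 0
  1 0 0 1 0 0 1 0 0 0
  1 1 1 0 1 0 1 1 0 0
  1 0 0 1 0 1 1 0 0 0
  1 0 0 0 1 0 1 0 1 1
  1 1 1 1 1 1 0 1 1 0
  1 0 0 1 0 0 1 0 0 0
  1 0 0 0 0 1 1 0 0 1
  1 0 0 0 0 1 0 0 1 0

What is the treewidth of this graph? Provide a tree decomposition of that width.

Treewidth 3.
One optimal decomposition is:
Bags: B1 = {0, 3, 6, 7}  B2 = {0, 1, 3, 6}  B3 = {0, 3, 4, 6}  B4 = {0, 2, 3, 6}  B5 = {0, 4, 5, 6}  B6 = {0, 5, 6, 8}  B7 = {0, 5, 8, 9}
Tree: B1–B2, B1–B3, B2–B4, B3–B5, B5–B6, B6–B7

The largest bag has 4 vertices, giving width 3; this decomposition certifies tw(G) ≤ 3. On the other hand G contains the 4-clique {0, 5, 8, 9}. A clique must lie in a single bag of any decomposition, so no decomposition can have width below 3. Hence tw(G) = 3 exactly.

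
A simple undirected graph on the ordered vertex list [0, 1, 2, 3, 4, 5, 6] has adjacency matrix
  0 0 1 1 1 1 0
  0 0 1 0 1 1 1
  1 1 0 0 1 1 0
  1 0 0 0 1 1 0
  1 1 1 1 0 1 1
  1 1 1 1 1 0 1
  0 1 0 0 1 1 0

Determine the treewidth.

3

A width-3 tree decomposition is:
Bags: B1 = {0, 2, 4, 5}  B2 = {0, 3, 4, 5}  B3 = {1, 2, 4, 5}  B4 = {1, 4, 5, 6}
Tree: B1–B2, B1–B3, B3–B4
Every bag has size at most 4, so the width is 4 − 1 = 3 and tw(G) ≤ 3. On the other hand G contains the 4-clique {0, 2, 4, 5}. A clique must lie in a single bag of any decomposition, so no decomposition can have width below 3. The upper and lower bounds meet at 3, so that is the treewidth.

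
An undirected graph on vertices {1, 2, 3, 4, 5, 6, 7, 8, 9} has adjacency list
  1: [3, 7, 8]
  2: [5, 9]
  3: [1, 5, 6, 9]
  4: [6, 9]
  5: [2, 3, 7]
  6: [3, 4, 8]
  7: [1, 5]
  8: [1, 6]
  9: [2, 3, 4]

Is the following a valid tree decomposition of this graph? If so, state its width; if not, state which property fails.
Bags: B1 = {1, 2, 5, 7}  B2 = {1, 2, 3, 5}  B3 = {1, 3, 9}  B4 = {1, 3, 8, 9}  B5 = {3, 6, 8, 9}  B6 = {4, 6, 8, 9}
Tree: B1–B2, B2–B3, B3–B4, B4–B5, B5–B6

A tree decomposition must satisfy three properties: every vertex lies in some bag; for every edge, both endpoints lie together in some bag; and for every vertex, the bags containing it form a connected subtree. Here edge (2,9) lies in no bag, so the decomposition is invalid.

No — edge (2,9) lies in no bag.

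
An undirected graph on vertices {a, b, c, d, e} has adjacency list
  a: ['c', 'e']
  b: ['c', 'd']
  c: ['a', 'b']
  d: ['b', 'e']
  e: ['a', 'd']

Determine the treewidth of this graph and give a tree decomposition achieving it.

The largest bag has 3 vertices, giving width 2; this decomposition certifies tw(G) ≤ 2. The edges d–e–a–c–b–d form a cycle, so G is not a tree and its treewidth is at least 2. Therefore the treewidth is 2.

Treewidth 2.
Bags: B1 = {a, d, e}  B2 = {a, c, d}  B3 = {b, c, d}
Tree: B1–B2, B2–B3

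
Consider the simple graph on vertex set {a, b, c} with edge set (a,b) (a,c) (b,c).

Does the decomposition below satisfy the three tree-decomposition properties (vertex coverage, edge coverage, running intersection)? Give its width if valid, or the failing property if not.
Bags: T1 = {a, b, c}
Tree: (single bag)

Checking the three conditions: (i) the bags cover all of {a, b, c}; (ii) for each edge, some bag contains both endpoints; (iii) the bags containing any fixed vertex form a subtree. All hold, so the decomposition is valid with width 3 − 1 = 2.

Yes; width 2.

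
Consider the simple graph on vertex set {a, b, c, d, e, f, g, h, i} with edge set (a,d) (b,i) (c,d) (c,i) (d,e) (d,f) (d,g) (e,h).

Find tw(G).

1

A width-1 tree decomposition is:
Bags: B1 = {d, g}  B2 = {d, f}  B3 = {a, d}  B4 = {c, d}  B5 = {d, e}  B6 = {c, i}  B7 = {b, i}  B8 = {e, h}
Tree: B1–B2, B2–B3, B2–B4, B3–B5, B4–B6, B6–B7, B5–B8
The largest bag has 2 vertices, giving width 1; this decomposition certifies tw(G) ≤ 1. G has an edge, so its treewidth is at least 1. The upper and lower bounds meet at 1, so that is the treewidth.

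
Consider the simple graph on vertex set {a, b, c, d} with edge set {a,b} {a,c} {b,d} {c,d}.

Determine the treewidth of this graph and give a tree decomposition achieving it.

Treewidth 2.
One optimal decomposition is:
Bags: B1 = {b, c, d}  B2 = {a, b, c}
Tree: B1–B2

Each bag holds 3 vertices, so the decomposition has width 2, which upper-bounds the treewidth. For the lower bound, G contains the cycle c–d–b–a–c, so G is not a forest; only forests have treewidth ≤ 1, hence tw(G) ≥ 2. Hence tw(G) = 2 exactly.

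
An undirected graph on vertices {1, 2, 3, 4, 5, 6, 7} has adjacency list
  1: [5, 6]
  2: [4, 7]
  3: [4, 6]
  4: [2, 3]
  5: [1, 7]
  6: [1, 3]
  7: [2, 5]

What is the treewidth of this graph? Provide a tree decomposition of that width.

Treewidth 2.
One optimal decomposition is:
Bags: B1 = {2, 3, 4}  B2 = {2, 3, 7}  B3 = {3, 5, 7}  B4 = {1, 3, 5}  B5 = {1, 3, 6}
Tree: B1–B2, B2–B3, B3–B4, B4–B5

Each bag holds 3 vertices, so the decomposition has width 2, which upper-bounds the treewidth. For the lower bound, G contains the cycle 3–4–2–7–5–1–6–3, so G is not a forest; only forests have treewidth ≤ 1, hence tw(G) ≥ 2. Combining the bounds, tw(G) = 2.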